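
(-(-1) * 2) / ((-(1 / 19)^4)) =-260642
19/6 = 3.17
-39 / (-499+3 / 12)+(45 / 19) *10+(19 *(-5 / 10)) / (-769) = 24316111 / 1022770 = 23.77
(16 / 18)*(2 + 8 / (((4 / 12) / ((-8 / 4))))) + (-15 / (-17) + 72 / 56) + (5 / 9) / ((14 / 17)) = -9055 / 238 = -38.05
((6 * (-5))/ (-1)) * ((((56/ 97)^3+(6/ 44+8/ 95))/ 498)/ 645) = 262593231/ 6807819568330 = 0.00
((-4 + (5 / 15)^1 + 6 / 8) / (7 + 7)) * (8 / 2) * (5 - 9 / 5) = -8 / 3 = -2.67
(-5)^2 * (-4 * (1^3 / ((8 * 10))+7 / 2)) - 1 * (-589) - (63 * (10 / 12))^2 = -5037 / 2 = -2518.50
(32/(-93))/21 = -32/1953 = -0.02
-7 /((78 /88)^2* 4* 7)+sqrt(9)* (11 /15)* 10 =32978 /1521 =21.68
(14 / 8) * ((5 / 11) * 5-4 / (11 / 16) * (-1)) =623 / 44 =14.16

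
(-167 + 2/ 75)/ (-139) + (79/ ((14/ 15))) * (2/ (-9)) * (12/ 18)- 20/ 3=-3941767/ 218925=-18.01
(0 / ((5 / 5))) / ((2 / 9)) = 0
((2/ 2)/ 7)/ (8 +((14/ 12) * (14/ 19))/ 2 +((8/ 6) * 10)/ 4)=38/ 3129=0.01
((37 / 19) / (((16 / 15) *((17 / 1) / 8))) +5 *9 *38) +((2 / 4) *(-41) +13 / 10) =5464059 / 3230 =1691.66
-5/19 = -0.26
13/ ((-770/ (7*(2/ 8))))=-13/ 440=-0.03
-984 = -984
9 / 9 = 1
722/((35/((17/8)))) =6137/140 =43.84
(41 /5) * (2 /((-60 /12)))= -82 /25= -3.28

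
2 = 2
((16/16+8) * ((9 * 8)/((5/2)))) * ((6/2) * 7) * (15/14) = 5832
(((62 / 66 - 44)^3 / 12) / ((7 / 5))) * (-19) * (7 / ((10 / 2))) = 54517487759 / 431244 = 126419.12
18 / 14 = 9 / 7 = 1.29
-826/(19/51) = -42126/19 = -2217.16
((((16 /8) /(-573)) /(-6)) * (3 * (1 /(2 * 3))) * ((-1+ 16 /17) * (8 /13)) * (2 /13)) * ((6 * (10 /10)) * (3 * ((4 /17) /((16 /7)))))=-28 /9328631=-0.00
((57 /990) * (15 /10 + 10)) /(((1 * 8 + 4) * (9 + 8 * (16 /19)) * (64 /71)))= 25631 /6589440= 0.00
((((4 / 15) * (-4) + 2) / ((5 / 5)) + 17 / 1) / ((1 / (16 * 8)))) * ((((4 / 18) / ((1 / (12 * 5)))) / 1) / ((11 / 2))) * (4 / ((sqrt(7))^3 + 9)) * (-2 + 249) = -272150528 / 1441 + 1905053696 * sqrt(7) / 12969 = 199779.75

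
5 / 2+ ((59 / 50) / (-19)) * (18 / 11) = 25063 / 10450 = 2.40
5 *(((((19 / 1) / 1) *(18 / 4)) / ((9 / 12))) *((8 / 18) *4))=3040 / 3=1013.33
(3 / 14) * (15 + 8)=69 / 14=4.93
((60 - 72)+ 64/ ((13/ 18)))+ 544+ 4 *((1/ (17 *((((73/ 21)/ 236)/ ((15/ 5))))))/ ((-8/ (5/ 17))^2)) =11575528553/ 18649748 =620.68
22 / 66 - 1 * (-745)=2236 / 3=745.33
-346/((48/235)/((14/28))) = -40655/48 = -846.98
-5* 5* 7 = -175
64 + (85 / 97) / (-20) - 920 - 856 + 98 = -626249 / 388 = -1614.04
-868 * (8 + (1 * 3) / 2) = -8246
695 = 695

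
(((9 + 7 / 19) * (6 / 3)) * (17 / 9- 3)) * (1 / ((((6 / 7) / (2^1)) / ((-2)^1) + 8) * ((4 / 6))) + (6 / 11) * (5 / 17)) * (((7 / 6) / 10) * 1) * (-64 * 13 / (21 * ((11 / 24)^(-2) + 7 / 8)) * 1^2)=31264842752 / 5185462995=6.03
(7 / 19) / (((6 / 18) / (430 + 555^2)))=6477555 / 19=340923.95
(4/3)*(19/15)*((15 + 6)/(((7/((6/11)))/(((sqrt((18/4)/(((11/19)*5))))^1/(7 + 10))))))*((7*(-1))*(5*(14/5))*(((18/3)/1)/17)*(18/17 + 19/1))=-140.63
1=1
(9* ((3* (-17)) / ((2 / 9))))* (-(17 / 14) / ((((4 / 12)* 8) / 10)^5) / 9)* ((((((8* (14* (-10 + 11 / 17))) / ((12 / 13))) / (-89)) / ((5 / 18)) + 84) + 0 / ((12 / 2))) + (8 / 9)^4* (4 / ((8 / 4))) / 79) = 1353153108910625 / 50398208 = 26849230.61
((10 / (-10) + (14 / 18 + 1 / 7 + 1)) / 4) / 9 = 29 / 1134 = 0.03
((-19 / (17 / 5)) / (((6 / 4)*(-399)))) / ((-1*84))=-5 / 44982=-0.00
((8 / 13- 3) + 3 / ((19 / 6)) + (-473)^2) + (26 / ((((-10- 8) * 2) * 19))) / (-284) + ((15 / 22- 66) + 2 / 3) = 3106522169567 / 13889304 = 223662.91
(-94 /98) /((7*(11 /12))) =-564 /3773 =-0.15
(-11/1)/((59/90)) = -990/59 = -16.78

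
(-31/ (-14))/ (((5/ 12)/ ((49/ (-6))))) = -217/ 5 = -43.40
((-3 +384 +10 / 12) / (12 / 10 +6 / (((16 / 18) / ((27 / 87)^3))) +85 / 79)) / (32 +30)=2.49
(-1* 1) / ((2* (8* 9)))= -0.01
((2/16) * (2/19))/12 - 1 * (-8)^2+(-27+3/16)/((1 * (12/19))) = -388337/3648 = -106.45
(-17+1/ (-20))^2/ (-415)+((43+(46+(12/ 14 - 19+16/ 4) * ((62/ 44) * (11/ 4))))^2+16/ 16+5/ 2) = 38138544299/ 32536000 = 1172.20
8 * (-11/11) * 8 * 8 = -512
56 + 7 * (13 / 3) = 259 / 3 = 86.33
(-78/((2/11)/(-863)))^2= 137068031529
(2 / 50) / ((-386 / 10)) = -1 / 965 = -0.00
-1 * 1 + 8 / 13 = -0.38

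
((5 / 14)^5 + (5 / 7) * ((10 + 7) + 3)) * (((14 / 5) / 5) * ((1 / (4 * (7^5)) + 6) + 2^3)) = 289372611429 / 2582630848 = 112.05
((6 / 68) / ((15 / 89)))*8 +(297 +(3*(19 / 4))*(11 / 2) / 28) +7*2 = 6054479 / 19040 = 317.99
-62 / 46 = -31 / 23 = -1.35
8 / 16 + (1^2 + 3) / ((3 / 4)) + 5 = 65 / 6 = 10.83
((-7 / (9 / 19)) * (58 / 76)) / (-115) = 203 / 2070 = 0.10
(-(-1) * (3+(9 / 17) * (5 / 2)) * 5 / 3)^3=374.16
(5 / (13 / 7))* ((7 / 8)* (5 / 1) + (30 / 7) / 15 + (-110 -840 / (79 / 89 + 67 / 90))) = -2269540135 / 1359592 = -1669.28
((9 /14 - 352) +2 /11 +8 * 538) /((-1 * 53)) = -608735 /8162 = -74.58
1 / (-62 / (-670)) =10.81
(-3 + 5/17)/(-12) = 23/102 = 0.23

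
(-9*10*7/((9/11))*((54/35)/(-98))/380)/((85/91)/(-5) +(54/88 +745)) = 84942/1984818185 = 0.00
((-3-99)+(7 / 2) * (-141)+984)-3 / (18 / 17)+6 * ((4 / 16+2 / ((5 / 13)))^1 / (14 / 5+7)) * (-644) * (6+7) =-578539 / 21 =-27549.48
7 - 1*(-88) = 95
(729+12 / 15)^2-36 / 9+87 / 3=13315826 / 25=532633.04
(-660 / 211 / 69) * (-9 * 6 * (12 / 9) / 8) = 0.41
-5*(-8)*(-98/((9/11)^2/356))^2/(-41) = -712824928668160/269001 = -2649896947.10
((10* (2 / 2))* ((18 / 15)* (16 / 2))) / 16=6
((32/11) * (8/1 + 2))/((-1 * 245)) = -64/539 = -0.12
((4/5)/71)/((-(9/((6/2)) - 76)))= 4/25915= 0.00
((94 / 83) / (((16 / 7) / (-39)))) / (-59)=12831 / 39176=0.33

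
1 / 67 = 0.01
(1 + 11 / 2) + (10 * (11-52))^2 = 336213 / 2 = 168106.50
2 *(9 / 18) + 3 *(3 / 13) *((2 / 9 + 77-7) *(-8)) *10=-50547 / 13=-3888.23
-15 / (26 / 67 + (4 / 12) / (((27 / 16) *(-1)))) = -81405 / 1034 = -78.73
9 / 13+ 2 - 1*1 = 22 / 13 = 1.69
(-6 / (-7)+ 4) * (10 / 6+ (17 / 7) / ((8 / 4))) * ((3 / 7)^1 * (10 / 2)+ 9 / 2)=63767 / 686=92.95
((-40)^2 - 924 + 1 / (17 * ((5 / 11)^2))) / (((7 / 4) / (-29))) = -33340836 / 2975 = -11207.00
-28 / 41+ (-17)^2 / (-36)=-12857 / 1476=-8.71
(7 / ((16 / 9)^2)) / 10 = 567 / 2560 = 0.22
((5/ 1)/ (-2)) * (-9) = 45/ 2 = 22.50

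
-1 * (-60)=60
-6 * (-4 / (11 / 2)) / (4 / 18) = 216 / 11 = 19.64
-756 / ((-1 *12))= 63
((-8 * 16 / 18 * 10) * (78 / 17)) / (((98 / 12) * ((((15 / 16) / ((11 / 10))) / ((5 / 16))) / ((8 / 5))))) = -292864 / 12495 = -23.44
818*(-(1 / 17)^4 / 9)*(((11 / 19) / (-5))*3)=8998 / 23803485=0.00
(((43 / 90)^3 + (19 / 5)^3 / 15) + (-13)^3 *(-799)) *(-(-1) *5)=6398457666431 / 729000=8777033.84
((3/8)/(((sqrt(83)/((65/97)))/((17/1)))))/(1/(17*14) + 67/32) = 525980*sqrt(83)/21439813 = 0.22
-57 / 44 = -1.30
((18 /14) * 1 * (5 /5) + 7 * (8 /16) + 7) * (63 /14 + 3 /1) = 2475 /28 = 88.39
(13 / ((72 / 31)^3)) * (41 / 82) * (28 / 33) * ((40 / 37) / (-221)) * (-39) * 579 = 2616096665 / 53802144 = 48.62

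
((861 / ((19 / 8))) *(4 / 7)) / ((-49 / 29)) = -114144 / 931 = -122.60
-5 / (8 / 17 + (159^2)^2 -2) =-85 / 10865192311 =-0.00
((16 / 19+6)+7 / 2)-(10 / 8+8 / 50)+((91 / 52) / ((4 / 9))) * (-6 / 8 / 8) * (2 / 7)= 1073319 / 121600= 8.83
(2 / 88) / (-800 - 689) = -0.00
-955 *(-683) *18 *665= 7807612050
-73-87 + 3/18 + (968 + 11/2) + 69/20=49027/60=817.12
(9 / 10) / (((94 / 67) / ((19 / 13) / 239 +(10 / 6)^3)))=6513874 / 2190435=2.97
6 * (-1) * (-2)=12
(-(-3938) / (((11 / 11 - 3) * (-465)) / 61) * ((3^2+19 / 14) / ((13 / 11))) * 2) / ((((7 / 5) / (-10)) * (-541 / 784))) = 30651816800 / 654069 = 46863.28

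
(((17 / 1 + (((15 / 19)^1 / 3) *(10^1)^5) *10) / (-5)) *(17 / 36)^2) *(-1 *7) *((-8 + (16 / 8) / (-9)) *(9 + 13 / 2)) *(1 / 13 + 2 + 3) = -127629199313693 / 2400840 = -53160226.97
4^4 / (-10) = -128 / 5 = -25.60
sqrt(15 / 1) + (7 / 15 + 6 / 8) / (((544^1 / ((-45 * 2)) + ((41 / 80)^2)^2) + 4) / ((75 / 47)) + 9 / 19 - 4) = -639129600000 / 2502727310843 + sqrt(15) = 3.62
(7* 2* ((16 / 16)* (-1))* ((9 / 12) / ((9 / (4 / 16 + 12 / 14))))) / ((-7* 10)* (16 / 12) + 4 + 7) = 0.02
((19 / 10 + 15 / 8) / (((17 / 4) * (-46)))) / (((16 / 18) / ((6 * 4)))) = -4077 / 7820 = -0.52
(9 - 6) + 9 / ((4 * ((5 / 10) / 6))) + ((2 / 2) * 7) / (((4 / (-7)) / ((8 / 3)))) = -8 / 3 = -2.67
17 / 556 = 0.03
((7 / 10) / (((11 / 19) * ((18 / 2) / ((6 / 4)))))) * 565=15029 / 132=113.86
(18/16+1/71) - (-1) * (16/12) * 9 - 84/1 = -40249/568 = -70.86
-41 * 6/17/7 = -2.07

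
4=4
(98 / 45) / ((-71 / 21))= -686 / 1065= -0.64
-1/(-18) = 1/18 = 0.06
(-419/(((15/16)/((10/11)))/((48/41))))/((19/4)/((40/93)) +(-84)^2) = -34324480/509957877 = -0.07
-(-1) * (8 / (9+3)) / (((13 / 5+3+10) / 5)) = 25 / 117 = 0.21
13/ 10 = 1.30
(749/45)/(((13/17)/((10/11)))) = 25466/1287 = 19.79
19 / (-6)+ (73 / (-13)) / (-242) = -3.14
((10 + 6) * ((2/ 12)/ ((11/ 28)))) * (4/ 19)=896/ 627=1.43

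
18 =18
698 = 698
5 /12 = 0.42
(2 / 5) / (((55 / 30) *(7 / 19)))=228 / 385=0.59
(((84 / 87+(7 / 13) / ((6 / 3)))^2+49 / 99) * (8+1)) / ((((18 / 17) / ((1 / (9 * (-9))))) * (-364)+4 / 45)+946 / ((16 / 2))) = 12422138085 / 21416668711009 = 0.00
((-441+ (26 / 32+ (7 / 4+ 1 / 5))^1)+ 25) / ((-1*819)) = 2543 / 5040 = 0.50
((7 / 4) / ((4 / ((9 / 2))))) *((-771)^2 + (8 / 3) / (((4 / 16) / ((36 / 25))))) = 1170335.96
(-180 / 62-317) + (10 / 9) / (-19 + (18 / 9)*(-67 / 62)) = -29279789 / 91512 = -319.96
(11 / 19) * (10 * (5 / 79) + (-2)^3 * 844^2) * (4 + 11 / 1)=-74282389830 / 1501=-49488600.82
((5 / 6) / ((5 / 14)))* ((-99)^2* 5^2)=571725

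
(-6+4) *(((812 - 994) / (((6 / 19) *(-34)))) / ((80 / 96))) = -3458 / 85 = -40.68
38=38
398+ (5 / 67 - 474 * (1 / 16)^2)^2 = 401.16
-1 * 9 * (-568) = 5112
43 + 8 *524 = 4235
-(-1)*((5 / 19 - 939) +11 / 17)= -303003 / 323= -938.09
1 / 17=0.06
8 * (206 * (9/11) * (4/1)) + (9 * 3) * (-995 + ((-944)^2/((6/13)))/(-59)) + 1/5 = -49778044/55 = -905055.35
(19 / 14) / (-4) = -19 / 56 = -0.34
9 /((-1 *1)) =-9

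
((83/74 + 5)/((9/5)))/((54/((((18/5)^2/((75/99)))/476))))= 4983/2201500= 0.00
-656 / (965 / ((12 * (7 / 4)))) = -13776 / 965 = -14.28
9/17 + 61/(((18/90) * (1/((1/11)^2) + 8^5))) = 301186/559113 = 0.54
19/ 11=1.73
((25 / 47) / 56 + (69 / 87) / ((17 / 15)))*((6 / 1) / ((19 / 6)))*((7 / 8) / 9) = 920365 / 7043984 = 0.13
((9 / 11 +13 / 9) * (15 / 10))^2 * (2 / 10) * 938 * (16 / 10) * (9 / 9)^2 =94130176 / 27225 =3457.49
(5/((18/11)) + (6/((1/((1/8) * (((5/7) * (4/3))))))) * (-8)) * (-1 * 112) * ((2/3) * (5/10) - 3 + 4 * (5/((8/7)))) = 119260/27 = 4417.04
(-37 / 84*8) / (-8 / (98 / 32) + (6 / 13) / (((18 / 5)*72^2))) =34909056 / 25878283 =1.35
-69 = -69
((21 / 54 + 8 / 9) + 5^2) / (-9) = -473 / 162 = -2.92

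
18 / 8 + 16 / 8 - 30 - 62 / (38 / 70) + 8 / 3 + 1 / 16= -125155 / 912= -137.23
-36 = -36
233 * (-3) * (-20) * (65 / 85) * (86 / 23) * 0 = 0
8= 8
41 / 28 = 1.46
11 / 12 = 0.92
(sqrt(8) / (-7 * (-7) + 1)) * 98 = 98 * sqrt(2) / 25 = 5.54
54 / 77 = 0.70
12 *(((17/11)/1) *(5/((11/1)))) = 1020/121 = 8.43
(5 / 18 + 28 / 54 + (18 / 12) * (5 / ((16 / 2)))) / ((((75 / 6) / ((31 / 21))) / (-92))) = -18.84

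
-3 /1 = -3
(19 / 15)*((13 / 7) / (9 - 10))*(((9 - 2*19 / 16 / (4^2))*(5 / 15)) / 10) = -279851 / 403200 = -0.69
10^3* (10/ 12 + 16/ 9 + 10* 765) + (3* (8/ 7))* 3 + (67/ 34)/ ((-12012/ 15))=9376175395289/ 1225224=7652621.39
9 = 9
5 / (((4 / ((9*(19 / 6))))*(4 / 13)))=3705 / 32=115.78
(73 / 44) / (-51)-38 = -85345 / 2244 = -38.03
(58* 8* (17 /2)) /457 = 3944 /457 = 8.63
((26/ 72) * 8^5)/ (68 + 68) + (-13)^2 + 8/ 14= 274795/ 1071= 256.58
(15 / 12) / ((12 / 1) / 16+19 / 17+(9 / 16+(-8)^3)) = -340 / 138603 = -0.00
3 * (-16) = -48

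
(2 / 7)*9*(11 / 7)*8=1584 / 49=32.33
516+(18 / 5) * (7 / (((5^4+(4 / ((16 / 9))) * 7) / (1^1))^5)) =285340052547228659964 / 552984597959745215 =516.00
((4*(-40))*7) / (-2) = 560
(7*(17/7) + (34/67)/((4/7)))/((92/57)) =136629/12328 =11.08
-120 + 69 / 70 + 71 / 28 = -16307 / 140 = -116.48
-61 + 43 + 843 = 825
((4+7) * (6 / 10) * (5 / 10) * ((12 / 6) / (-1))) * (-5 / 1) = 33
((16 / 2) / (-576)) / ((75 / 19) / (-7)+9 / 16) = 266 / 27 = 9.85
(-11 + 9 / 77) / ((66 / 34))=-14246 / 2541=-5.61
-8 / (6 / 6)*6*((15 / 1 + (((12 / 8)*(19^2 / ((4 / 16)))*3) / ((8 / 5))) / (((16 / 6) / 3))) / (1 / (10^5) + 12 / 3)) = -3143250000 / 57143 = -55006.74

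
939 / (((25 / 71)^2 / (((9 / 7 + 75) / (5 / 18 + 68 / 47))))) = 2138424442236 / 6383125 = 335012.15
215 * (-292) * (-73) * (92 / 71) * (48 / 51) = 6746087680 / 1207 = 5589136.44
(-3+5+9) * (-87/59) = -957/59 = -16.22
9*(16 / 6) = 24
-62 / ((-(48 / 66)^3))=41261 / 256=161.18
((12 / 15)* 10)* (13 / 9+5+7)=968 / 9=107.56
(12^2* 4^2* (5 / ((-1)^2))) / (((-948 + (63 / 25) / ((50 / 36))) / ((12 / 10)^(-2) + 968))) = -3487300000 / 295683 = -11794.05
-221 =-221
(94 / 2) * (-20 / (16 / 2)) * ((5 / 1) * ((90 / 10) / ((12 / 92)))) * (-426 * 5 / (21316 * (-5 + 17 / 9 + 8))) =777103875 / 937904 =828.55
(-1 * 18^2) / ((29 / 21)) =-234.62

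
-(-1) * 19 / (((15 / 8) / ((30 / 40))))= 38 / 5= 7.60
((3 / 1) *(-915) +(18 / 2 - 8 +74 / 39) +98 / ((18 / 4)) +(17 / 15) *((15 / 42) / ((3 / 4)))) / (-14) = 1113752 / 5733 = 194.27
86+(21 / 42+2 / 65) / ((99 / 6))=61513 / 715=86.03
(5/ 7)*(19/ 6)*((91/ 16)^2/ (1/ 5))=365.84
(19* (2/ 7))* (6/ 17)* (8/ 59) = 1824/ 7021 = 0.26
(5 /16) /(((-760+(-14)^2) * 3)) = -5 /27072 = -0.00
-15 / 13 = -1.15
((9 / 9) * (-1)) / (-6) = 1 / 6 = 0.17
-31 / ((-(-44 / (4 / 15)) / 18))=-3.38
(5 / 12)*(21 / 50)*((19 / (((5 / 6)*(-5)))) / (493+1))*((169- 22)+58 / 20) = -31479 / 130000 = -0.24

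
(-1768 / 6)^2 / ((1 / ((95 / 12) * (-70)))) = -1299170600 / 27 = -48117429.63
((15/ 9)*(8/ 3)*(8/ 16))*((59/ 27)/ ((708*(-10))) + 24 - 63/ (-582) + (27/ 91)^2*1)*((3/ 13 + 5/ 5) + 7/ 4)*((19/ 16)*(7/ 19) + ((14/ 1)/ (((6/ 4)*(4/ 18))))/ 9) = 48802750372325/ 59656881024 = 818.06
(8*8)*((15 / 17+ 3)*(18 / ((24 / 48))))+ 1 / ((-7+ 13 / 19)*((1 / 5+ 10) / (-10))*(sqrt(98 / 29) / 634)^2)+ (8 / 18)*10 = 27413.25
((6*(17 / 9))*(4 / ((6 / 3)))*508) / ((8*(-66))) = -2159 / 99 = -21.81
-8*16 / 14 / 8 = -8 / 7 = -1.14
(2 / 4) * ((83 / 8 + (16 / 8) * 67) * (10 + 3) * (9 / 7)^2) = 173745 / 112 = 1551.29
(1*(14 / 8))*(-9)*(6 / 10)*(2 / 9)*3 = -63 / 10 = -6.30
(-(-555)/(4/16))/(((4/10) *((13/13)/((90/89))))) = 499500/89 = 5612.36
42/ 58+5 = 166/ 29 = 5.72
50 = 50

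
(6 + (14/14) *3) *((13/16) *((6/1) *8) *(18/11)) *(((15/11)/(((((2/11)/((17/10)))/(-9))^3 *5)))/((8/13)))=-4853792547747/32000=-151681017.12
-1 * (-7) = 7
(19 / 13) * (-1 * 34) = -646 / 13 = -49.69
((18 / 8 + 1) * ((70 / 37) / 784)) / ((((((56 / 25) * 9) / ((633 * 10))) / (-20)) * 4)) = -8571875 / 696192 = -12.31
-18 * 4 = -72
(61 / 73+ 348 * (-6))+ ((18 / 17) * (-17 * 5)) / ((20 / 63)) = -346117 / 146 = -2370.66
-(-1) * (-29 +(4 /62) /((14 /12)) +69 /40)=-236267 /8680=-27.22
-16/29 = -0.55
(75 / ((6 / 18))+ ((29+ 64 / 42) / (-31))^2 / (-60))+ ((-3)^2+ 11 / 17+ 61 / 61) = 101857823383 / 432277020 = 235.63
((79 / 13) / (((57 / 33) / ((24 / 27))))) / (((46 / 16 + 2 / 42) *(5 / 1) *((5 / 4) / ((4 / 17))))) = 6228992 / 154628175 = 0.04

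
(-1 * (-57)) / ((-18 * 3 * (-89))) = 19 / 1602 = 0.01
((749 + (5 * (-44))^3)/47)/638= -10647251/29986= -355.07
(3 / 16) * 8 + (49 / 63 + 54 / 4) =142 / 9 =15.78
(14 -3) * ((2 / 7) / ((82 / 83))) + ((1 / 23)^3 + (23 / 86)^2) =84007604609 / 25826306884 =3.25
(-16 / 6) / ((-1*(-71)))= -8 / 213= -0.04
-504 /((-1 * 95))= 504 /95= 5.31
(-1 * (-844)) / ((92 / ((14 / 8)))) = 1477 / 92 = 16.05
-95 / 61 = -1.56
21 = 21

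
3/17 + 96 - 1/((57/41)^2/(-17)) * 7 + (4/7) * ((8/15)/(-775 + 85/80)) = 3776152122658/23938258365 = 157.75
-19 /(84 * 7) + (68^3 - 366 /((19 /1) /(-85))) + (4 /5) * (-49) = 17653443403 /55860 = 316030.14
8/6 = 4/3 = 1.33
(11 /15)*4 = 44 /15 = 2.93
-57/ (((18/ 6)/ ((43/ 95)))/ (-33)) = 283.80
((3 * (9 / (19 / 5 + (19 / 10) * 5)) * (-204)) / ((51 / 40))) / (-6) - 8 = 6136 / 133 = 46.14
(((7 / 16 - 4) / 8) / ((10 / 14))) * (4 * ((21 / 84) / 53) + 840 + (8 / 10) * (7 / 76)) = -44413593 / 84800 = -523.75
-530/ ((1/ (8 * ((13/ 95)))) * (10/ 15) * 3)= -5512/ 19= -290.11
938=938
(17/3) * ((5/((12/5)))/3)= 425/108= 3.94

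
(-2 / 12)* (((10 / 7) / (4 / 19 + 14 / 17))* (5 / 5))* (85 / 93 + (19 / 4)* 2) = -3128255 / 1304604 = -2.40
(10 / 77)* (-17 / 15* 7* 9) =-102 / 11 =-9.27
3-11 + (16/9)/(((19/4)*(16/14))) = -1312/171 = -7.67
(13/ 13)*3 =3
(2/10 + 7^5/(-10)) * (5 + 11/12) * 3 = -238631/8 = -29828.88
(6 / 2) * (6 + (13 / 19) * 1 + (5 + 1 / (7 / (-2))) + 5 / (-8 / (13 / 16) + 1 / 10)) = 786138 / 24073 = 32.66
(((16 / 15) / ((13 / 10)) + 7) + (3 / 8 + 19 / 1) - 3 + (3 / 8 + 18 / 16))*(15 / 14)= 40085 / 1456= 27.53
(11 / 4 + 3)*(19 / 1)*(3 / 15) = 437 / 20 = 21.85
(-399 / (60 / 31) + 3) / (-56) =4063 / 1120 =3.63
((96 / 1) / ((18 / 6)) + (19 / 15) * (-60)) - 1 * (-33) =-11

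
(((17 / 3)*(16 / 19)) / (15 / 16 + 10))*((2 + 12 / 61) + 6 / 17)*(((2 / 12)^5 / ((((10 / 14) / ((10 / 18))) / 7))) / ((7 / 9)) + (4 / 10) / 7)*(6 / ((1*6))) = 334138144 / 5175079875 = 0.06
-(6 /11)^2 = -36 /121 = -0.30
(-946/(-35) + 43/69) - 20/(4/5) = 6404/2415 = 2.65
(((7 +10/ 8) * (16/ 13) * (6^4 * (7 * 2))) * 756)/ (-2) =-905313024/ 13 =-69639463.38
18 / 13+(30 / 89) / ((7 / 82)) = 43194 / 8099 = 5.33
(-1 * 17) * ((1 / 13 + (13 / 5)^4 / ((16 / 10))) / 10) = -6328981 / 130000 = -48.68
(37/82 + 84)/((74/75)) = 519375/6068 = 85.59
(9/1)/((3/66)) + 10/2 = 203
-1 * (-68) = 68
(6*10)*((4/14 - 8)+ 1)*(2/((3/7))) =-1880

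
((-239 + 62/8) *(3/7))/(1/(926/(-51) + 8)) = 34225/34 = 1006.62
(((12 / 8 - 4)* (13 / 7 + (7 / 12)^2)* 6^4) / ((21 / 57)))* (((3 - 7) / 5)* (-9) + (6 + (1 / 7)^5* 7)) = -60023268315 / 235298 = -255094.68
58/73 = 0.79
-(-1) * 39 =39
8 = 8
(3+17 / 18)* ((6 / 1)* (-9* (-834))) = 177642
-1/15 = -0.07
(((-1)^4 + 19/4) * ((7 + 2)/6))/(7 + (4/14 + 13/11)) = 5313/5216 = 1.02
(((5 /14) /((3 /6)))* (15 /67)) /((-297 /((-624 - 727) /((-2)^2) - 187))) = 52475 /185724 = 0.28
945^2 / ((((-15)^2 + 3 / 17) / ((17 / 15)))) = 5735205 / 1276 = 4494.67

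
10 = 10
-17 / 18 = -0.94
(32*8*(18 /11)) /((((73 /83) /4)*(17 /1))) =1529856 /13651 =112.07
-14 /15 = -0.93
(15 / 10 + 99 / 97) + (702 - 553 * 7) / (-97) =6827 / 194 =35.19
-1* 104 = -104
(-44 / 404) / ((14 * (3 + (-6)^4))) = -11 / 1836786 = -0.00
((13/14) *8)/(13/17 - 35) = -442/2037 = -0.22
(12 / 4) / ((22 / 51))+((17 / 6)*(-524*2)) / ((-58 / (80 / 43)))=8411413 / 82302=102.20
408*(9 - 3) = 2448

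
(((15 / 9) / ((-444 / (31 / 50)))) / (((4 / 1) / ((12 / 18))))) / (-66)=31 / 5274720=0.00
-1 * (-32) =32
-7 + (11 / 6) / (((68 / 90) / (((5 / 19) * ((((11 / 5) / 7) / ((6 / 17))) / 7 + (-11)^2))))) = 8906823 / 126616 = 70.35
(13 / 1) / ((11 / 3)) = 39 / 11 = 3.55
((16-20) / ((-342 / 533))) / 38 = 533 / 3249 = 0.16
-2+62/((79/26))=1454/79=18.41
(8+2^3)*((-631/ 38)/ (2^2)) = -66.42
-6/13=-0.46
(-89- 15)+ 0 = -104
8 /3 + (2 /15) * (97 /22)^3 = 375211 /26620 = 14.10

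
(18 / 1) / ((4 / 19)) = 171 / 2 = 85.50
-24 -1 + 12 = -13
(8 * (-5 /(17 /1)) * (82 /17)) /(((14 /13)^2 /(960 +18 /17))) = -323445720 /34391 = -9404.95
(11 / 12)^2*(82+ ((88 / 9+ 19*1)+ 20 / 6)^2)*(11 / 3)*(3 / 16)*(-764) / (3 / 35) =-5731642.10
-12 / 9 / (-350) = 0.00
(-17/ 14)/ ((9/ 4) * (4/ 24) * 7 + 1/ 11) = -748/ 1673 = -0.45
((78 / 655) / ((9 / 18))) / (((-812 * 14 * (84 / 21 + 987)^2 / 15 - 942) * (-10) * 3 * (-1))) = -0.00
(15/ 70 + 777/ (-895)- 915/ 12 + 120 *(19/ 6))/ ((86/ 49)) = 53169123/ 307880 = 172.69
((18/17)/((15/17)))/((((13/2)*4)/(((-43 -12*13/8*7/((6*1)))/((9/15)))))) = -263/52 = -5.06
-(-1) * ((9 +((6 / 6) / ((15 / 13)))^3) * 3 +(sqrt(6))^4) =73072 / 1125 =64.95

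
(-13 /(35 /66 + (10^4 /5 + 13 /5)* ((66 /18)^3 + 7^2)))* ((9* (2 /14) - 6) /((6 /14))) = 424710 /584640619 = 0.00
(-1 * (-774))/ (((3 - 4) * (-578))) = 387/ 289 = 1.34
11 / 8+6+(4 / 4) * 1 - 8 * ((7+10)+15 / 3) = -1341 / 8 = -167.62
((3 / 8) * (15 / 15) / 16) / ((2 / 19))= 0.22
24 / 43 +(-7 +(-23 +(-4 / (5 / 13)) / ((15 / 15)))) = -39.84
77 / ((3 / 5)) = 385 / 3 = 128.33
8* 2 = 16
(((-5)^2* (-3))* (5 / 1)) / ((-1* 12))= 125 / 4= 31.25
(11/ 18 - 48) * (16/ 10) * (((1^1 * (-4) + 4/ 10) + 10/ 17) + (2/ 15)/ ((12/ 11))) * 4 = 30168904/ 34425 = 876.37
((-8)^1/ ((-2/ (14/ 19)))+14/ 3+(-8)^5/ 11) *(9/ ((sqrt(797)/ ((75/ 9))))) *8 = -372600400 *sqrt(797)/ 166573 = -63149.20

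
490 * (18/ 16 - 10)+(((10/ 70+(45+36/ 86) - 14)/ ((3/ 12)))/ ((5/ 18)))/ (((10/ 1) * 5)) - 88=-5330903/ 1204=-4427.66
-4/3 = -1.33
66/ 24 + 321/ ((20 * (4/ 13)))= 4393/ 80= 54.91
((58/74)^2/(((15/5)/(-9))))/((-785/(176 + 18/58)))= 444831/1074665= 0.41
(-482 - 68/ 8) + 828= 675/ 2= 337.50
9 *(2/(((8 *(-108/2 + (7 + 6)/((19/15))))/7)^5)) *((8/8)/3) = -41615795893/2164231946857955328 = -0.00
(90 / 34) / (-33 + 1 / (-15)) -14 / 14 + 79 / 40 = 37731 / 42160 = 0.89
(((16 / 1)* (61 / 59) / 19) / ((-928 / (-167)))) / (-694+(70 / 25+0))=-50935 / 224702208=-0.00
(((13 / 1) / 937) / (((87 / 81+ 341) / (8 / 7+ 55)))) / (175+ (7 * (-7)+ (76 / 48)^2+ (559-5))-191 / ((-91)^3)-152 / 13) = 534599200044 / 157489965197436047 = 0.00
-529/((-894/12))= 1058/149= 7.10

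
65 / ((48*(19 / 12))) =65 / 76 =0.86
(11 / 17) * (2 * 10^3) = 22000 / 17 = 1294.12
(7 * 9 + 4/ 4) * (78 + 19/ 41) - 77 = 202731/ 41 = 4944.66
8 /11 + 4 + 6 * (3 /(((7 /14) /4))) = 1636 /11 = 148.73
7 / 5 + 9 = 52 / 5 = 10.40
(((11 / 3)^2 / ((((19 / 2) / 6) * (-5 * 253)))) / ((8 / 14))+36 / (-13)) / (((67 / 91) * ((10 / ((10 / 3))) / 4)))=-6635468 / 1317555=-5.04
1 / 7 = 0.14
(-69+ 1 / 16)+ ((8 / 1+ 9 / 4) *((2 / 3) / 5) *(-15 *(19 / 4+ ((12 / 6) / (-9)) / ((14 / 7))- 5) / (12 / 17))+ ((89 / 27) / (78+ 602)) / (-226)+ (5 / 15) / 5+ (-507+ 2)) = -935072527 / 1659744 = -563.38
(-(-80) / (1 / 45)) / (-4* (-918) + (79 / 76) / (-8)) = 2188800 / 2232497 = 0.98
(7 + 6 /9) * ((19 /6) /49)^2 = 8303 /259308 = 0.03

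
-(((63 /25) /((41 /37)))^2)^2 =-29523585140721 /1103812890625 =-26.75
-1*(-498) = 498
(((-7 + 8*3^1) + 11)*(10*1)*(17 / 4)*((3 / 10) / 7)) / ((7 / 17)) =867 / 7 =123.86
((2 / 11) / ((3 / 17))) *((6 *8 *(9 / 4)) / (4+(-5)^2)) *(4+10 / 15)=5712 / 319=17.91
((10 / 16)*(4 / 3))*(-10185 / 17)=-16975 / 34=-499.26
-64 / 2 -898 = -930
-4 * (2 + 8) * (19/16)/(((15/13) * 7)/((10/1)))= -1235/21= -58.81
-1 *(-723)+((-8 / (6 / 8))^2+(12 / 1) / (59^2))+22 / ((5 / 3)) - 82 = 120300419 / 156645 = 767.98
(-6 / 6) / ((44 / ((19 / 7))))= -19 / 308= -0.06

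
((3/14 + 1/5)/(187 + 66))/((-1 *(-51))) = 29/903210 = 0.00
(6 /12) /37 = 1 /74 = 0.01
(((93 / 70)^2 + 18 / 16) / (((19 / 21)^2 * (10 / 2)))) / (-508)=-254907 / 183388000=-0.00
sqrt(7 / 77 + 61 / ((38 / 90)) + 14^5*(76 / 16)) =sqrt(111596592910) / 209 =1598.38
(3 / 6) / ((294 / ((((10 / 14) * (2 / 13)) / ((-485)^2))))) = 1 / 1258641930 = 0.00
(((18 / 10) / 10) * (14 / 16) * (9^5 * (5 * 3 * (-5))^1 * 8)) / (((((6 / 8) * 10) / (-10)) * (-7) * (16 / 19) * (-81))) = 124659 / 8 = 15582.38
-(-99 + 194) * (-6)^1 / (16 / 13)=3705 / 8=463.12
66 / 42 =11 / 7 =1.57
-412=-412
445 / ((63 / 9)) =445 / 7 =63.57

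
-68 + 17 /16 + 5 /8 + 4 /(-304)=-20163 /304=-66.33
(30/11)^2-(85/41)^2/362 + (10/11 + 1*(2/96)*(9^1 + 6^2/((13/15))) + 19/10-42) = -1175902771429/38288204240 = -30.71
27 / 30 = 9 / 10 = 0.90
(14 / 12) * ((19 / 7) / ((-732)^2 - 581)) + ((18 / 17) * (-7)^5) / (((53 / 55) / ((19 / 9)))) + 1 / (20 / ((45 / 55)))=-12408833639179849 / 318287602380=-38986.23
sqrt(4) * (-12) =-24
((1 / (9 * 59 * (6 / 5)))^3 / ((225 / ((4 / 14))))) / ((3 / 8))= 10 / 764027747973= 0.00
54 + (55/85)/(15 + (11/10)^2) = 1489178/27557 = 54.04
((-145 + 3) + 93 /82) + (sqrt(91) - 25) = -13601 /82 + sqrt(91) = -156.33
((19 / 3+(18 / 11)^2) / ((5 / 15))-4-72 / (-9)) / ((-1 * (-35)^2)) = -751 / 29645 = -0.03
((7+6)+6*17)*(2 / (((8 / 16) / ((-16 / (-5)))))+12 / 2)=2162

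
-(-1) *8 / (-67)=-8 / 67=-0.12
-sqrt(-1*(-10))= -sqrt(10)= -3.16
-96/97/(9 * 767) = -32/223197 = -0.00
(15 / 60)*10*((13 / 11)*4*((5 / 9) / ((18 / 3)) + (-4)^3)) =-224315 / 297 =-755.27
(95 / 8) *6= 285 / 4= 71.25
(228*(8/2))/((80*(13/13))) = 11.40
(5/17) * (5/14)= 25/238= 0.11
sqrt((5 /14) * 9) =3 * sqrt(70) /14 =1.79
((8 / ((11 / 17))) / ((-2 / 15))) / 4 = -255 / 11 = -23.18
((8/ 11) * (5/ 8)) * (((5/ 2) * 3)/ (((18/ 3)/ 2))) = 25/ 22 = 1.14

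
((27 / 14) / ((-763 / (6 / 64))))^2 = 6561 / 116843646976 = 0.00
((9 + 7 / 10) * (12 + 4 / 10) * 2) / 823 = 6014 / 20575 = 0.29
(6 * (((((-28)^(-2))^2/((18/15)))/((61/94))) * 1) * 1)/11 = 235/206217088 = 0.00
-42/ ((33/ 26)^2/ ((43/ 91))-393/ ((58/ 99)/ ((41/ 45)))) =4539080/ 65684113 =0.07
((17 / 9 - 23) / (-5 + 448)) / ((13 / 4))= -760 / 51831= -0.01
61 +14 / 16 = 495 / 8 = 61.88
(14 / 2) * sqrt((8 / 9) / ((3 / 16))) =56 * sqrt(6) / 9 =15.24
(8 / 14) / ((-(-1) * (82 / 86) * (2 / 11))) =946 / 287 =3.30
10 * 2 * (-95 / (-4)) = 475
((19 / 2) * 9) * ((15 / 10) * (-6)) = -1539 / 2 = -769.50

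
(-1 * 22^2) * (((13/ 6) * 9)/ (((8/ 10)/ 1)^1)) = -23595/ 2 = -11797.50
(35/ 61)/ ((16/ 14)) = 245/ 488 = 0.50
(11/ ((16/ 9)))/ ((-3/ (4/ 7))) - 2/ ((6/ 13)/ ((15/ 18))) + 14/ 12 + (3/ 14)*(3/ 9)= -895/ 252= -3.55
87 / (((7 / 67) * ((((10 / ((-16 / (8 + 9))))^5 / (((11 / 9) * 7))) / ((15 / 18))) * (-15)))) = 350175232 / 119800434375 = 0.00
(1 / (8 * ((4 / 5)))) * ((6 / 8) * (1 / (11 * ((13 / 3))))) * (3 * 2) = 135 / 9152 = 0.01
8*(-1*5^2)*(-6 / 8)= 150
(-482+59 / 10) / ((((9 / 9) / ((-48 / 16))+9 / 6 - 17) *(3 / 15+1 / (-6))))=85698 / 95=902.08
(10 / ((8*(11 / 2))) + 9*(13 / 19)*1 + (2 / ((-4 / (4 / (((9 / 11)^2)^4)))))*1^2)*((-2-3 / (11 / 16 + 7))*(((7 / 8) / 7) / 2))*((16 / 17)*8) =25210431857464 / 6270744988233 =4.02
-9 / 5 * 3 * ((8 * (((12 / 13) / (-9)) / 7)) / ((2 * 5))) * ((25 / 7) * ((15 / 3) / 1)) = 720 / 637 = 1.13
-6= -6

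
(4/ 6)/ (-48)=-1/ 72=-0.01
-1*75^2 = -5625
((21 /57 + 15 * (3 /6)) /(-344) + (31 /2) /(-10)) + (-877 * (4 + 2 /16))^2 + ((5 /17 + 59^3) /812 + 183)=11808058617389323 /902229440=13087645.00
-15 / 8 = -1.88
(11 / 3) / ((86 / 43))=11 / 6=1.83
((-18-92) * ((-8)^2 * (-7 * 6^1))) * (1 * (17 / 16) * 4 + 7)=3326400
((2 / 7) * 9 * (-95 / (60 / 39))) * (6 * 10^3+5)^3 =-481369420627875 / 14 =-34383530044848.21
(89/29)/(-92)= -89/2668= -0.03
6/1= 6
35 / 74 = 0.47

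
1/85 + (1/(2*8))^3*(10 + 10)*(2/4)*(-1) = 0.01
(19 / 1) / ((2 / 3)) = 28.50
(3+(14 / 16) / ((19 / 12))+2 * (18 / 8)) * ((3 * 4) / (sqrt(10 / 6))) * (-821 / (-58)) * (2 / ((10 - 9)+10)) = 1507356 * sqrt(15) / 30305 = 192.64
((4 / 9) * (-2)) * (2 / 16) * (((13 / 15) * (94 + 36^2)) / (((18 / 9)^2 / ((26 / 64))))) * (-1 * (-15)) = -117455 / 576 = -203.91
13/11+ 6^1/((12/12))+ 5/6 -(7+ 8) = -461/66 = -6.98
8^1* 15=120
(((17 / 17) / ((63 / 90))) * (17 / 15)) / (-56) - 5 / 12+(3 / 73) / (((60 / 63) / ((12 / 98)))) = -23624 / 53655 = -0.44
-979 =-979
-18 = -18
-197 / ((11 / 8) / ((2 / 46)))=-1576 / 253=-6.23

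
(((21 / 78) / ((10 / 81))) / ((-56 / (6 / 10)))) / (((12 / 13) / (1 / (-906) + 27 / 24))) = -109971 / 3865600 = -0.03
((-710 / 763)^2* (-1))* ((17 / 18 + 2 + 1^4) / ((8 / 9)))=-8947775 / 2328676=-3.84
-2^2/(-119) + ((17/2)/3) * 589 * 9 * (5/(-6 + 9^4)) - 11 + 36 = 199747/5474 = 36.49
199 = 199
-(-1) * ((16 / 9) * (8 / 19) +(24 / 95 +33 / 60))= 1061 / 684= 1.55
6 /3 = 2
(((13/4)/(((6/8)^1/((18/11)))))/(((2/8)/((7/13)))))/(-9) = -56/33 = -1.70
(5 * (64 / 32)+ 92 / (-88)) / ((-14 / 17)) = -3349 / 308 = -10.87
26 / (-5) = -26 / 5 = -5.20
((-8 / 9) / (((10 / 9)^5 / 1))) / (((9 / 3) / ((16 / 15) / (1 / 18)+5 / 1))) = -4.23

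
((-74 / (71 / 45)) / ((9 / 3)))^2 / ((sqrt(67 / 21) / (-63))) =-77622300 * sqrt(1407) / 337747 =-8620.69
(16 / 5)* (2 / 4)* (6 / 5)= 1.92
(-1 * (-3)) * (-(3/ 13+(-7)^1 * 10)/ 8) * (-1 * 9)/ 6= -8163/ 208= -39.25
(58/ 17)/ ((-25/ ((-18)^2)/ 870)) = -3269808/ 85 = -38468.33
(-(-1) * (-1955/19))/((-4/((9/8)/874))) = 765/23104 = 0.03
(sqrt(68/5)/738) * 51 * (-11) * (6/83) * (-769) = 287606 * sqrt(85)/17015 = 155.84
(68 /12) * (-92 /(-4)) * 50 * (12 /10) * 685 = 5356700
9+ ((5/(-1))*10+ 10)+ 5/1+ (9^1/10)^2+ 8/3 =-6757/300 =-22.52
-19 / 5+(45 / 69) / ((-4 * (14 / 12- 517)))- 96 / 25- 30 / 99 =-7.94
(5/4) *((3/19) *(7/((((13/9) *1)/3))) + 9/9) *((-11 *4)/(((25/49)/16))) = -7019936/1235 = -5684.16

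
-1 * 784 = -784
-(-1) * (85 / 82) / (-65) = -0.02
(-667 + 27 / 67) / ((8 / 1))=-22331 / 268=-83.32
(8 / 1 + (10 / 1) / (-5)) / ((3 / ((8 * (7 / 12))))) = 9.33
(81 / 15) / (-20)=-27 / 100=-0.27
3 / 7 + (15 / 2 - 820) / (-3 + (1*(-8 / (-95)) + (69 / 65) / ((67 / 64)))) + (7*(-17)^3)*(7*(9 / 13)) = -4761021971717 / 28640066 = -166236.42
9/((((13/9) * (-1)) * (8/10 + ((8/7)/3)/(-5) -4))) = 8505/4472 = 1.90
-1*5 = -5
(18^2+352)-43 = 633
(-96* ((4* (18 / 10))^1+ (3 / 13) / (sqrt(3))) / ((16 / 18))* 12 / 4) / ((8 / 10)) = -2916 -405* sqrt(3) / 13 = -2969.96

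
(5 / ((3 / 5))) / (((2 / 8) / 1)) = 100 / 3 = 33.33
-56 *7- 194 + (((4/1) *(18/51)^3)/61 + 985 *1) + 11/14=1677393817/4195702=399.79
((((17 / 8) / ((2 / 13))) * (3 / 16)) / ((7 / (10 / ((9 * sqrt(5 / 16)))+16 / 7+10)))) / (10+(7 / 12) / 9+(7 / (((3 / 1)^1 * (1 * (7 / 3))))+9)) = 1989 * sqrt(5) / 121352+769743 / 3397856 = 0.26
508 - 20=488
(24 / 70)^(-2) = 1225 / 144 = 8.51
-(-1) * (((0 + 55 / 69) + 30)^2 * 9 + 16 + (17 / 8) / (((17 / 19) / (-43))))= 8450.03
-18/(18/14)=-14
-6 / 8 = -3 / 4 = -0.75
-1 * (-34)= 34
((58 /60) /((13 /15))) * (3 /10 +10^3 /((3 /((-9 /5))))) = -173913 /260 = -668.90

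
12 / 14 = 6 / 7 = 0.86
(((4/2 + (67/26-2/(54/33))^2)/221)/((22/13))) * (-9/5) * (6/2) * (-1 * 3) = 1123/6760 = 0.17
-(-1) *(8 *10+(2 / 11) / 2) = 881 / 11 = 80.09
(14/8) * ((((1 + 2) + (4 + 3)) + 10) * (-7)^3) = -12005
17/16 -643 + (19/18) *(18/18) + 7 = -91279/144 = -633.88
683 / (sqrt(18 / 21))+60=60+683*sqrt(42) / 6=797.72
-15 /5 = -3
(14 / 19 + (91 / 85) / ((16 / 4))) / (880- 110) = 927 / 710600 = 0.00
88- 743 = -655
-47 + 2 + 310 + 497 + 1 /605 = 461011 /605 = 762.00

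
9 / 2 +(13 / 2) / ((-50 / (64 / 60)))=3271 / 750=4.36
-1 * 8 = -8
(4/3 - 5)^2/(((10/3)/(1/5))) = 121/150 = 0.81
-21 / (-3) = 7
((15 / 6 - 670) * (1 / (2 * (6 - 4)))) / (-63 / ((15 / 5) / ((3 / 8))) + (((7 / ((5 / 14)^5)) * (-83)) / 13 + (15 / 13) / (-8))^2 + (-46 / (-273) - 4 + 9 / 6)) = -370149609375000 / 131234524650560855509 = -0.00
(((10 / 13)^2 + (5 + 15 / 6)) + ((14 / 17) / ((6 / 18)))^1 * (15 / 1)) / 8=259435 / 45968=5.64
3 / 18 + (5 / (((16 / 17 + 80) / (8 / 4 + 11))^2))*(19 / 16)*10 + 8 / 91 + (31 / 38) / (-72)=418341295819 / 235702591488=1.77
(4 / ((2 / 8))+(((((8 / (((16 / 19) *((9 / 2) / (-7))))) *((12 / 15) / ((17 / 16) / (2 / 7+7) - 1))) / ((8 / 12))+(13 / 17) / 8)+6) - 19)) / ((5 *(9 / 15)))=221707 / 27880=7.95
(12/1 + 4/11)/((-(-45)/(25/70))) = 68/693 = 0.10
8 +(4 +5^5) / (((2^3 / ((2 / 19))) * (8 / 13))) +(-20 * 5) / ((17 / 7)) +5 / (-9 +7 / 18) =10620459 / 320416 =33.15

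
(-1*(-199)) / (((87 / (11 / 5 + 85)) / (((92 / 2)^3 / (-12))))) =-2111315176 / 1305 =-1617866.04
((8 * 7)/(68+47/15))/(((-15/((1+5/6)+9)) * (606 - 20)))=-910/937893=-0.00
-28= -28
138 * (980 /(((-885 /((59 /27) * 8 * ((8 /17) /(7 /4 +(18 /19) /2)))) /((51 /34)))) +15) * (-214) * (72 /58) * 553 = -14957045618704 /83317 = -179519733.29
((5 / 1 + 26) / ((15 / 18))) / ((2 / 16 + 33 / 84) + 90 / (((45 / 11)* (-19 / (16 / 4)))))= -9.04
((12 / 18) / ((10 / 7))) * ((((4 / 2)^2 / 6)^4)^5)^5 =8873554201597605810476922437632 / 7730662810980169965546916946484319090531612830015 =0.00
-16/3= -5.33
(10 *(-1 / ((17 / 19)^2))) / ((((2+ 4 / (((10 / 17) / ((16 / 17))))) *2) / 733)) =-6615325 / 12138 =-545.01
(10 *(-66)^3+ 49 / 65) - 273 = -186890096 / 65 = -2875232.25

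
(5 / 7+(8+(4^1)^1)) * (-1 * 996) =-88644 / 7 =-12663.43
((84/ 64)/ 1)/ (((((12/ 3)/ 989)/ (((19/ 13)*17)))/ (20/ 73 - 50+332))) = 69116511261/ 30368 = 2275965.20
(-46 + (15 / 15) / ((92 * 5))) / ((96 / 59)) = -28.27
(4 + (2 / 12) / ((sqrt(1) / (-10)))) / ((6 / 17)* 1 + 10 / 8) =476 / 327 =1.46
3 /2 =1.50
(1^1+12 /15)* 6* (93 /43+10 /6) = 8892 /215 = 41.36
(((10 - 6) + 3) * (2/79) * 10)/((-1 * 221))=-0.01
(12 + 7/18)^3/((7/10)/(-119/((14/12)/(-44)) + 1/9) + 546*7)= 2239704399155/4501780645068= 0.50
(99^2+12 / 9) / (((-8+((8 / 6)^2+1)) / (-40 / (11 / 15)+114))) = -57696534 / 517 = -111598.71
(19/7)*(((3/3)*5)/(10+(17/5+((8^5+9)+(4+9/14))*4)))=475/4589899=0.00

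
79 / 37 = 2.14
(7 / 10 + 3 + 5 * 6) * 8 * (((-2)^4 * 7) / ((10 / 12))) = 905856 / 25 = 36234.24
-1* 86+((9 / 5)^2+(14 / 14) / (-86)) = -177959 / 2150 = -82.77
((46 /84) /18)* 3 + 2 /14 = 59 /252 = 0.23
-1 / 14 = -0.07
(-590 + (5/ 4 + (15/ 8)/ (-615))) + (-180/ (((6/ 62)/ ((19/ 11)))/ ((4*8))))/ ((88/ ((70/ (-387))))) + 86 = -1492095727/ 5119752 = -291.44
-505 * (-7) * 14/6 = 24745/3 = 8248.33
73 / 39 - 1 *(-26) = 27.87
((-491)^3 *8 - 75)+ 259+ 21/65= -946965983.68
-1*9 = -9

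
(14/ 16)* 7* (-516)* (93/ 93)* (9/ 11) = -56889/ 22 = -2585.86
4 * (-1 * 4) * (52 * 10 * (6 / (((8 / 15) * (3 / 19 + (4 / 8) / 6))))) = -4268160 / 11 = -388014.55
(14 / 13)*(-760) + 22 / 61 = -648754 / 793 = -818.10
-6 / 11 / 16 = -3 / 88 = -0.03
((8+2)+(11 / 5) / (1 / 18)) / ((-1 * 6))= -124 / 15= -8.27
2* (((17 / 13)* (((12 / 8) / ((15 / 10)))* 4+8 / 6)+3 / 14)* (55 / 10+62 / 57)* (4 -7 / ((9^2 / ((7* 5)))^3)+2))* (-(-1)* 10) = 42572105693375 / 8269753401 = 5147.93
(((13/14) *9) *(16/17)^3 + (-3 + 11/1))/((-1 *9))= -514744/309519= -1.66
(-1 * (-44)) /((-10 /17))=-374 /5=-74.80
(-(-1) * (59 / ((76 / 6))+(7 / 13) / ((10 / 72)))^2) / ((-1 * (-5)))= 444408561 / 30504500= 14.57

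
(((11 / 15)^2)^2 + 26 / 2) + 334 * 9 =152851516 / 50625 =3019.29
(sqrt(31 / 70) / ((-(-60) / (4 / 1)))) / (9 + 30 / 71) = 71*sqrt(2170) / 702450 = 0.00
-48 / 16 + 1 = -2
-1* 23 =-23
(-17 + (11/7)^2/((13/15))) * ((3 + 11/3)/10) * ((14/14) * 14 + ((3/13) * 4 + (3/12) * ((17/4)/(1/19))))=-32914621/99372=-331.23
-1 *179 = -179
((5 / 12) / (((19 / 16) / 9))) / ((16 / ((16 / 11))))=60 / 209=0.29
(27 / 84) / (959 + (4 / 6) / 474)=6399 / 19091800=0.00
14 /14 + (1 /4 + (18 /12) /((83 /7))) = 457 /332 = 1.38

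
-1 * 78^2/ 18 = -338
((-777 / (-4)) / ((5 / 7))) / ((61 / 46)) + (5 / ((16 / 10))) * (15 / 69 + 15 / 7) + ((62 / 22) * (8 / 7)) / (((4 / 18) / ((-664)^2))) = 3451774908496 / 540155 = 6390341.49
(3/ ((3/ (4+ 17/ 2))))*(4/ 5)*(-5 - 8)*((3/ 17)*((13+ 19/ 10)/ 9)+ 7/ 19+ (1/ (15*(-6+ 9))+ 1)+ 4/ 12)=-761917/ 2907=-262.10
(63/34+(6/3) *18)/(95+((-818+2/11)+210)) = -14157/191794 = -0.07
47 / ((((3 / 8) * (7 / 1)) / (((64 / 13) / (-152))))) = -3008 / 5187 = -0.58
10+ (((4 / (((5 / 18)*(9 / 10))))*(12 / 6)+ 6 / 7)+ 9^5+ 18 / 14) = 413652 / 7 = 59093.14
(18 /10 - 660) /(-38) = 3291 /190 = 17.32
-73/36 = -2.03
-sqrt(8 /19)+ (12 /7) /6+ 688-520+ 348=3614 /7-2 * sqrt(38) /19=515.64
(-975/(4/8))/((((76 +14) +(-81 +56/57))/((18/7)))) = -2000700/3983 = -502.31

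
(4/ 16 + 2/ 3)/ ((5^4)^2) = 11/ 4687500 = 0.00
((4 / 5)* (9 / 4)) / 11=0.16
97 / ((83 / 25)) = 2425 / 83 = 29.22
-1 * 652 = -652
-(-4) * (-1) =-4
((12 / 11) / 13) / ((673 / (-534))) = -6408 / 96239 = -0.07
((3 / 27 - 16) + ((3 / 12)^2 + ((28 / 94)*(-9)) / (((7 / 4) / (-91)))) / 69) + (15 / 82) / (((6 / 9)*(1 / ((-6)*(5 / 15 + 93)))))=-1069189531 / 6382224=-167.53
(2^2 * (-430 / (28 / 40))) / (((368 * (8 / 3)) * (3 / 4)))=-3.34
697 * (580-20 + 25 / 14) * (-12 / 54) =-5481905 / 63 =-87014.37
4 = 4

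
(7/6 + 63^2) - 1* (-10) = 3980.17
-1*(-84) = 84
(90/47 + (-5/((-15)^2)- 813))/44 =-428873/23265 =-18.43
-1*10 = -10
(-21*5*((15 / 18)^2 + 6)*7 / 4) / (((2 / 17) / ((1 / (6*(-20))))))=200753 / 2304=87.13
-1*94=-94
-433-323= -756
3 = 3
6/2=3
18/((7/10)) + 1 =187/7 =26.71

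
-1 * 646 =-646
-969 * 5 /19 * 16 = -4080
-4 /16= -1 /4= -0.25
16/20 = 4/5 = 0.80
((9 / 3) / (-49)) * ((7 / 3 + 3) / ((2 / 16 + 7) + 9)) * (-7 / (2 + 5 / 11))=1408 / 24381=0.06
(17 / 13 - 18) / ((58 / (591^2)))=-75793977 / 754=-100522.52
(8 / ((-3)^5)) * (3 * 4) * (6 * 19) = -1216 / 27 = -45.04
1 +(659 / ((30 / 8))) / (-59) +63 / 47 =-26542 / 41595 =-0.64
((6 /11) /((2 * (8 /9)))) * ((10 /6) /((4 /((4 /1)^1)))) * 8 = 45 /11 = 4.09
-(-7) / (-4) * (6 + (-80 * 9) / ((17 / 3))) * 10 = 36015 / 17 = 2118.53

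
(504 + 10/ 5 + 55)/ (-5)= -561/ 5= -112.20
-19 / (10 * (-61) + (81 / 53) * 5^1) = 1007 / 31925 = 0.03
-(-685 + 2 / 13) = 8903 / 13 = 684.85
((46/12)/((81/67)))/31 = 1541/15066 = 0.10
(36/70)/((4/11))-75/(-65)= 2337/910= 2.57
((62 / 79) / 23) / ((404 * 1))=31 / 367034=0.00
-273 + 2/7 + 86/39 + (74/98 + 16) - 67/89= -43286273/170079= -254.51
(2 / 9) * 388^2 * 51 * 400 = 2047398400 / 3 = 682466133.33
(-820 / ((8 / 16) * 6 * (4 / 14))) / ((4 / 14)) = -10045 / 3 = -3348.33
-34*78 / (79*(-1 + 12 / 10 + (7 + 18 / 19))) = -41990 / 10191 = -4.12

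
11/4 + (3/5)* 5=23/4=5.75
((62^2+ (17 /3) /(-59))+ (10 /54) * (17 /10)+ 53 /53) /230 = 12250867 /732780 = 16.72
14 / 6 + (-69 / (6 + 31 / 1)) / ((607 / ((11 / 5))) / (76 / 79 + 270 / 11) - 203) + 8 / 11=15969841603 / 5201378193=3.07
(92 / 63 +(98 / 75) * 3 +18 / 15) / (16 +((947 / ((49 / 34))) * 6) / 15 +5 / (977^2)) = 69249169892 / 2934432197505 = 0.02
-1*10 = -10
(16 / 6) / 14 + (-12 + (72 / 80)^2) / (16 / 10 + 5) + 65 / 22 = 6697 / 4620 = 1.45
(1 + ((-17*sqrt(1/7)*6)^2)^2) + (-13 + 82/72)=3896736617/1764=2209034.36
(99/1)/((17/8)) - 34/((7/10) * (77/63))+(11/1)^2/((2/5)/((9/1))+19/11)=86263983/1147993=75.14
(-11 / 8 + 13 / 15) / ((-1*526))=61 / 63120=0.00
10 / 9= 1.11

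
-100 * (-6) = 600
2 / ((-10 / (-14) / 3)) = 8.40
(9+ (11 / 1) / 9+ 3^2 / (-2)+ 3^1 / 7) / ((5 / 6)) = 155 / 21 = 7.38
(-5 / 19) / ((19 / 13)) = -65 / 361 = -0.18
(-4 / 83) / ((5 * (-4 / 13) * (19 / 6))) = 0.01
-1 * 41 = -41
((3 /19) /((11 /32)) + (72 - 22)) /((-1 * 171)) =-0.30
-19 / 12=-1.58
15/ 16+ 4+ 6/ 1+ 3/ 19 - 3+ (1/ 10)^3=307663/ 38000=8.10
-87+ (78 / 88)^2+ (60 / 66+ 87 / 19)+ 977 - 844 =1922835 / 36784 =52.27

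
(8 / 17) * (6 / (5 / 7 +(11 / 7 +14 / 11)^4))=421836492 / 9882809053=0.04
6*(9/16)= 27/8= 3.38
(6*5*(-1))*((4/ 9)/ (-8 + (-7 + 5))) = 1.33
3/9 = 1/3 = 0.33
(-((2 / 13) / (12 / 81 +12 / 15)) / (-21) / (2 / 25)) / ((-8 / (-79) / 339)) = 30128625 / 93184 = 323.32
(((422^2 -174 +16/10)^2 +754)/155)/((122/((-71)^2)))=1994505561346387/236375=8437887091.89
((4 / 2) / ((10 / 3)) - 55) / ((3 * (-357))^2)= -16 / 337365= -0.00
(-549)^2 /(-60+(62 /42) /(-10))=-63294210 /12631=-5011.02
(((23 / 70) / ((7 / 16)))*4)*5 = 736 / 49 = 15.02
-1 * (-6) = 6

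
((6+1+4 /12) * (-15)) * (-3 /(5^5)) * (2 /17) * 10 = 264 /2125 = 0.12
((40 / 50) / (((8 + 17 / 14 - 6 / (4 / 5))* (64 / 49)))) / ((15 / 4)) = 343 / 3600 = 0.10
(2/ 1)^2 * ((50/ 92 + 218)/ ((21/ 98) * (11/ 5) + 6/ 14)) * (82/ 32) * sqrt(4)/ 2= 228985/ 92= 2488.97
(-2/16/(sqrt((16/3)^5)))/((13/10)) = -45*sqrt(3)/53248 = -0.00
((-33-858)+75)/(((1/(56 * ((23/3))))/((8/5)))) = -2802688/5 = -560537.60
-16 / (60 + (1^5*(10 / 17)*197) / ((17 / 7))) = -2312 / 15565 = -0.15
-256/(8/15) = -480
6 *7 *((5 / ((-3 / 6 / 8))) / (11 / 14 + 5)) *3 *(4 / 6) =-31360 / 27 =-1161.48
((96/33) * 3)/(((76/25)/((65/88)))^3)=0.13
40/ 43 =0.93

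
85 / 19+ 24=541 / 19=28.47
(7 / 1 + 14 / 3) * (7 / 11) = 245 / 33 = 7.42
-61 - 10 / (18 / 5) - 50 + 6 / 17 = -17354 / 153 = -113.42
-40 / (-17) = 40 / 17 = 2.35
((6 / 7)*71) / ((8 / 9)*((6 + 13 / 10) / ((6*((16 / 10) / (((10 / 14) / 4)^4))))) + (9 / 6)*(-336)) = -0.12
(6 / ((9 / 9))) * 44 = 264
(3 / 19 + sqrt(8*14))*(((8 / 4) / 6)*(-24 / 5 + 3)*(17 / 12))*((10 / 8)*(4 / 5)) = -17*sqrt(7) / 5 - 51 / 380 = -9.13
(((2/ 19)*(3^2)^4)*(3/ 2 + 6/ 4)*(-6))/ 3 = -78732/ 19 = -4143.79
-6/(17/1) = -6/17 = -0.35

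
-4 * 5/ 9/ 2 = -10/ 9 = -1.11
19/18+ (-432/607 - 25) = -269393/10926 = -24.66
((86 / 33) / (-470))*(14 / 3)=-602 / 23265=-0.03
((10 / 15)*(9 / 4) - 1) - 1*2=-3 / 2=-1.50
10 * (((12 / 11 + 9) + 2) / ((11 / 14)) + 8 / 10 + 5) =25638 / 121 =211.88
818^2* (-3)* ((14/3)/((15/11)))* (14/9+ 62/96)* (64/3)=-322620201.80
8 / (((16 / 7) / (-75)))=-525 / 2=-262.50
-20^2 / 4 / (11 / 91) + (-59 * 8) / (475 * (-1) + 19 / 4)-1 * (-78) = -127954 / 171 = -748.27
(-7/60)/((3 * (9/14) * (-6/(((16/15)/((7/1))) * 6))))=56/6075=0.01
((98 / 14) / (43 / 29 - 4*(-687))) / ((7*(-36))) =-29 / 2870460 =-0.00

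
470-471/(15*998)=2345143/4990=469.97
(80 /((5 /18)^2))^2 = 26873856 /25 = 1074954.24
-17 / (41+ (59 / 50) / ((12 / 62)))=-5100 / 14129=-0.36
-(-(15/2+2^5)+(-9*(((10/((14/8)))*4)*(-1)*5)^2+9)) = 11522989/98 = 117581.52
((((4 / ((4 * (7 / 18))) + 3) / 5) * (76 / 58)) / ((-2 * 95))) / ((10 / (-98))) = 273 / 3625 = 0.08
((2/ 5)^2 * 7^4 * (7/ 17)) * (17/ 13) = 67228/ 325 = 206.86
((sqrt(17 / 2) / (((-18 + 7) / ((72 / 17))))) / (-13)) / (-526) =-18 * sqrt(34) / 639353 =-0.00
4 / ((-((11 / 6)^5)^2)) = -241864704 / 25937424601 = -0.01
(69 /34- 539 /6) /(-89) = 4478 /4539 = 0.99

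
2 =2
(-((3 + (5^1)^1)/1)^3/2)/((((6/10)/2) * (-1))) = 2560/3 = 853.33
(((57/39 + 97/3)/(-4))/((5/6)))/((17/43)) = -28337/1105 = -25.64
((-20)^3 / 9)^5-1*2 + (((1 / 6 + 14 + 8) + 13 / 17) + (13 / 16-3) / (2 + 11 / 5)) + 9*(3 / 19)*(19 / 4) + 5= -8912895999999483459031 / 16061328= -554928957306611.47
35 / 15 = 7 / 3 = 2.33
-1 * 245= -245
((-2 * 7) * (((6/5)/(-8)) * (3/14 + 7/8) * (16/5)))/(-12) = -61/100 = -0.61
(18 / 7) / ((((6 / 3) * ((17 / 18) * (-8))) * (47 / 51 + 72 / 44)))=-0.07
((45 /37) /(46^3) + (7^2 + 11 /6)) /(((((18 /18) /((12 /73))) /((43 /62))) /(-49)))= -1157203411105 /4075020308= -283.97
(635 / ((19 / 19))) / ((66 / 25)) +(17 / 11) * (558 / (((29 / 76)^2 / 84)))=497749.49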